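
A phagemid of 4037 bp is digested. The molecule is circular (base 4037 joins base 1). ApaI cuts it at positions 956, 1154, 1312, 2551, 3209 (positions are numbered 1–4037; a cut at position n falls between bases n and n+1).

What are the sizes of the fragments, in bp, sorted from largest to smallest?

1784, 1239, 658, 198, 158 bp

Circular molecule, 5 cuts → 5 fragments:
  1154 − 956 = 198 bp
  1312 − 1154 = 158 bp
  2551 − 1312 = 1239 bp
  3209 − 2551 = 658 bp
  wrap: 4037 − 3209 + 956 = 1784 bp
Sorted largest to smallest: 1784, 1239, 658, 198, 158 bp.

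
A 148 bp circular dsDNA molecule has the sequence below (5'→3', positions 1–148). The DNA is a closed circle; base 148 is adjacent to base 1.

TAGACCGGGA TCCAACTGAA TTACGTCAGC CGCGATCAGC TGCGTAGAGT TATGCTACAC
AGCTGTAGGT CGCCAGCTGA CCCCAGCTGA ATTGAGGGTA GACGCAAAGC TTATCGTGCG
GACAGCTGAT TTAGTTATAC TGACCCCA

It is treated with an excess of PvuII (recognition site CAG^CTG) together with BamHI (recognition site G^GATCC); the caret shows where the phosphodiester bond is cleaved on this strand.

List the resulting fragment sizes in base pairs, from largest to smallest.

PvuII sites (CAGCTG) start at positions 37, 60, 74, 84, 123.
PvuII cuts after base 3 of each site, so after positions 39, 62, 76, 86, 125.
The BamHI site (GGATCC) starts at position 8.
BamHI cuts after the first base of each site, so after position 8.
Combined cut positions: 8, 39, 62, 76, 86, 125.
Circular molecule, 6 cuts → 6 fragments:
  9–39 → 31 bp
  40–62 → 23 bp
  63–76 → 14 bp
  77–86 → 10 bp
  87–125 → 39 bp
  126–148 then 1–8 → 23 + 8 = 31 bp
Sorted largest to smallest: 39, 31, 31, 23, 14, 10 bp.

39, 31, 31, 23, 14, 10 bp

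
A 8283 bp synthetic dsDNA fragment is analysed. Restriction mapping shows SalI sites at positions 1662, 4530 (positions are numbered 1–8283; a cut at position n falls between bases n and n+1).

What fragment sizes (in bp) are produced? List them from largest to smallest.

Linear molecule, 2 cuts → 3 fragments:
  1662 − 0 = 1662 bp
  4530 − 1662 = 2868 bp
  8283 − 4530 = 3753 bp
Sorted largest to smallest: 3753, 2868, 1662 bp.

3753, 2868, 1662 bp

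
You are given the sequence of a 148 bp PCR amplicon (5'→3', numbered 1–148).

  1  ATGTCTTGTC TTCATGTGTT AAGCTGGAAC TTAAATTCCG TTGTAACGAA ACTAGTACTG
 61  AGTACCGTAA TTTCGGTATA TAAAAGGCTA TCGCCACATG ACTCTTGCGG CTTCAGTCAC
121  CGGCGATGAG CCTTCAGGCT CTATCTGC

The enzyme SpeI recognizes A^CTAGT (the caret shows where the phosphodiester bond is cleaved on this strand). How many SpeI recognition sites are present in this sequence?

ACTAGT occurs starting at position 51.
SpeI cuts at 1 site.

1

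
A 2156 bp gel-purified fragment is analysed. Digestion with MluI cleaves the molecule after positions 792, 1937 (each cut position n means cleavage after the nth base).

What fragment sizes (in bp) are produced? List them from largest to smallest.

1145, 792, 219 bp

Linear molecule, 2 cuts → 3 fragments:
  792 − 0 = 792 bp
  1937 − 792 = 1145 bp
  2156 − 1937 = 219 bp
Sorted largest to smallest: 1145, 792, 219 bp.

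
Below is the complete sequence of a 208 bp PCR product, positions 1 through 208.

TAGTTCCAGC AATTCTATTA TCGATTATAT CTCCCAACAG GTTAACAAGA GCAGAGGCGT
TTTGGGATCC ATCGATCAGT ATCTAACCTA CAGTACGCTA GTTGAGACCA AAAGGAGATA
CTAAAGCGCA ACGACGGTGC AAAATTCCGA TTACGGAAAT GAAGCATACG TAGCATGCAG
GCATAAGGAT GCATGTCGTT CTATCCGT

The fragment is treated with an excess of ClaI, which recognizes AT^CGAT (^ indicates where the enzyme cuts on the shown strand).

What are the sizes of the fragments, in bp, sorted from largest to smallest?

ClaI sites (ATCGAT) start at positions 20, 71.
ClaI cuts after base 2 of each site, so after positions 21, 72.
Linear molecule, 2 cuts → 3 fragments:
  1–21 → 21 bp
  22–72 → 51 bp
  73–208 → 136 bp
Sorted largest to smallest: 136, 51, 21 bp.

136, 51, 21 bp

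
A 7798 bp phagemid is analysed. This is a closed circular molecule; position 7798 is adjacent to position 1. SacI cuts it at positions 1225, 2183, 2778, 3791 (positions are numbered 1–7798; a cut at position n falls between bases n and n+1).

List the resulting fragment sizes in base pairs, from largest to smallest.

5232, 1013, 958, 595 bp

Circular molecule, 4 cuts → 4 fragments:
  2183 − 1225 = 958 bp
  2778 − 2183 = 595 bp
  3791 − 2778 = 1013 bp
  wrap: 7798 − 3791 + 1225 = 5232 bp
Sorted largest to smallest: 5232, 1013, 958, 595 bp.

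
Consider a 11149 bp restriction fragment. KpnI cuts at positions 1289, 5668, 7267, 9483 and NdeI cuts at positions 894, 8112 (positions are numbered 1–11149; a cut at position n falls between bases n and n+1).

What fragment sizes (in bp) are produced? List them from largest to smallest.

Combined cut positions (sorted): 894, 1289, 5668, 7267, 8112, 9483.
Linear molecule, 6 cuts → 7 fragments:
  894 − 0 = 894 bp
  1289 − 894 = 395 bp
  5668 − 1289 = 4379 bp
  7267 − 5668 = 1599 bp
  8112 − 7267 = 845 bp
  9483 − 8112 = 1371 bp
  11149 − 9483 = 1666 bp
Sorted largest to smallest: 4379, 1666, 1599, 1371, 894, 845, 395 bp.

4379, 1666, 1599, 1371, 894, 845, 395 bp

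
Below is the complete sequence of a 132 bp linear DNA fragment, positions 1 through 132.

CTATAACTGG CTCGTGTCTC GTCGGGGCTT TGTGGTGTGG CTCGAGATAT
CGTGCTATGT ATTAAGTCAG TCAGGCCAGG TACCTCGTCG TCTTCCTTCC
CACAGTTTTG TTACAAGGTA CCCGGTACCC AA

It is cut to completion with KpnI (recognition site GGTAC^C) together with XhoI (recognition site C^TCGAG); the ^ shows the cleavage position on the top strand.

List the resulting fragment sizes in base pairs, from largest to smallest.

42, 41, 38, 7, 4 bp

KpnI sites (GGTACC) start at positions 79, 117, 124.
KpnI cuts after base 5 of each site (before the last base), so after positions 83, 121, 128.
The XhoI site (CTCGAG) starts at position 41.
XhoI cuts after the first base of each site, so after position 41.
Combined cut positions: 41, 83, 121, 128.
Linear molecule, 4 cuts → 5 fragments:
  1–41 → 41 bp
  42–83 → 42 bp
  84–121 → 38 bp
  122–128 → 7 bp
  129–132 → 4 bp
Sorted largest to smallest: 42, 41, 38, 7, 4 bp.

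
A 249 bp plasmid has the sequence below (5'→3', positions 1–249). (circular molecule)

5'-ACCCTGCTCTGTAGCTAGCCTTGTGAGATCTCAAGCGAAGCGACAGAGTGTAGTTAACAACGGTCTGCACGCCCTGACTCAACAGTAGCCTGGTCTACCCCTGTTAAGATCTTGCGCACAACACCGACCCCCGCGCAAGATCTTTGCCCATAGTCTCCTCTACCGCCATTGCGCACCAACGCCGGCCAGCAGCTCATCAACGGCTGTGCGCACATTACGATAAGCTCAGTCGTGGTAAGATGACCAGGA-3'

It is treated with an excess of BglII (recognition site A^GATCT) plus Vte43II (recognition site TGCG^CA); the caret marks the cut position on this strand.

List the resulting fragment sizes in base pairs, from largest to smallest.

81, 65, 37, 35, 22, 9 bp

BglII sites (AGATCT) start at positions 26, 107, 138.
BglII cuts after the first base of each site, so after positions 26, 107, 138.
Vte43II sites (TGCGCA) start at positions 113, 170, 207.
Vte43II cuts after base 4 of each site, so after positions 116, 173, 210.
Combined cut positions: 26, 107, 116, 138, 173, 210.
Circular molecule, 6 cuts → 6 fragments:
  27–107 → 81 bp
  108–116 → 9 bp
  117–138 → 22 bp
  139–173 → 35 bp
  174–210 → 37 bp
  211–249 then 1–26 → 39 + 26 = 65 bp
Sorted largest to smallest: 81, 65, 37, 35, 22, 9 bp.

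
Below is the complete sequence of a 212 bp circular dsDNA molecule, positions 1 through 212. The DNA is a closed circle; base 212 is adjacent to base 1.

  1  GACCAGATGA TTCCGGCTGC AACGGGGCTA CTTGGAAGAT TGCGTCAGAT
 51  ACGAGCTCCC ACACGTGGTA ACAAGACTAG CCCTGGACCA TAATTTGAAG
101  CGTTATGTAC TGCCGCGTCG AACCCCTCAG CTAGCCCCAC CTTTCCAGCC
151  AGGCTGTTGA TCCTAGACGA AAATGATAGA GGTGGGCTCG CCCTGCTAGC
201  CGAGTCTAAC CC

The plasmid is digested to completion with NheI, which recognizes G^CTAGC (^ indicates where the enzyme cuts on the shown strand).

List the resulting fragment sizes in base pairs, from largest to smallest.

NheI sites (GCTAGC) start at positions 130, 195.
NheI cuts after the first base of each site, so after positions 130, 195.
Circular molecule, 2 cuts → 2 fragments:
  131–195 → 65 bp
  196–212 then 1–130 → 17 + 130 = 147 bp
Sorted largest to smallest: 147, 65 bp.

147, 65 bp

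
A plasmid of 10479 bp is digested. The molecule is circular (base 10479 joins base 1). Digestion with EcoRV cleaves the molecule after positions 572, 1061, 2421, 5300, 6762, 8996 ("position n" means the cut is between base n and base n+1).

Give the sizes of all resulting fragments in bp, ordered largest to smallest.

2879, 2234, 2055, 1462, 1360, 489 bp

Circular molecule, 6 cuts → 6 fragments:
  1061 − 572 = 489 bp
  2421 − 1061 = 1360 bp
  5300 − 2421 = 2879 bp
  6762 − 5300 = 1462 bp
  8996 − 6762 = 2234 bp
  wrap: 10479 − 8996 + 572 = 2055 bp
Sorted largest to smallest: 2879, 2234, 2055, 1462, 1360, 489 bp.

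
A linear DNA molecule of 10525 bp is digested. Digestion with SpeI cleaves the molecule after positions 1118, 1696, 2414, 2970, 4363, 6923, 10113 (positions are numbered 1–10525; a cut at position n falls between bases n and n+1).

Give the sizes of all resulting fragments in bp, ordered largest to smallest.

Linear molecule, 7 cuts → 8 fragments:
  1118 − 0 = 1118 bp
  1696 − 1118 = 578 bp
  2414 − 1696 = 718 bp
  2970 − 2414 = 556 bp
  4363 − 2970 = 1393 bp
  6923 − 4363 = 2560 bp
  10113 − 6923 = 3190 bp
  10525 − 10113 = 412 bp
Sorted largest to smallest: 3190, 2560, 1393, 1118, 718, 578, 556, 412 bp.

3190, 2560, 1393, 1118, 718, 578, 556, 412 bp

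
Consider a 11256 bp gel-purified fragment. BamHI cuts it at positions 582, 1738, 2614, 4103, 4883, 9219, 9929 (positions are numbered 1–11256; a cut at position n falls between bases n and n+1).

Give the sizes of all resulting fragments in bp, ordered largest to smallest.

Linear molecule, 7 cuts → 8 fragments:
  582 − 0 = 582 bp
  1738 − 582 = 1156 bp
  2614 − 1738 = 876 bp
  4103 − 2614 = 1489 bp
  4883 − 4103 = 780 bp
  9219 − 4883 = 4336 bp
  9929 − 9219 = 710 bp
  11256 − 9929 = 1327 bp
Sorted largest to smallest: 4336, 1489, 1327, 1156, 876, 780, 710, 582 bp.

4336, 1489, 1327, 1156, 876, 780, 710, 582 bp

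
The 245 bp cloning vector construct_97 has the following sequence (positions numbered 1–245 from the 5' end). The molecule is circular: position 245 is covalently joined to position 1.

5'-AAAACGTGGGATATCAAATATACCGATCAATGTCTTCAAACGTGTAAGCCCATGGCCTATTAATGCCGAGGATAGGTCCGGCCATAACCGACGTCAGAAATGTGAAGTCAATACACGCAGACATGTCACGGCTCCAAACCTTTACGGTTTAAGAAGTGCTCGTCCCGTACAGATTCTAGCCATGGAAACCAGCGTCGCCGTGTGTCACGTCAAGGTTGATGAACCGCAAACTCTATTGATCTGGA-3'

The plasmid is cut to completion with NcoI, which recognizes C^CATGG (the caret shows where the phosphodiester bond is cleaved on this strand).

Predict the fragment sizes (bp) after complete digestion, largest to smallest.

NcoI sites (CCATGG) start at positions 50, 180.
NcoI cuts after the first base of each site, so after positions 50, 180.
Circular molecule, 2 cuts → 2 fragments:
  51–180 → 130 bp
  181–245 then 1–50 → 65 + 50 = 115 bp
Sorted largest to smallest: 130, 115 bp.

130, 115 bp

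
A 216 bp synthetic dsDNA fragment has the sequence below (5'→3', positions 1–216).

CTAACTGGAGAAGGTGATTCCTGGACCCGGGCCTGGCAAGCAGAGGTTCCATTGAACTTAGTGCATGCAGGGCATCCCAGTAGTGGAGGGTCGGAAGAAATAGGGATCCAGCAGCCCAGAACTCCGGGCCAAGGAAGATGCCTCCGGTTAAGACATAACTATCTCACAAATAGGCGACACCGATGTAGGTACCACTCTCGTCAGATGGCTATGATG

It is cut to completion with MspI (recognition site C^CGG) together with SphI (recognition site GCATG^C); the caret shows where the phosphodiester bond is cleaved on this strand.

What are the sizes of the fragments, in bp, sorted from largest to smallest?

72, 57, 40, 27, 20 bp

MspI sites (CCGG) start at positions 27, 124, 144.
MspI cuts after the first base of each site, so after positions 27, 124, 144.
The SphI site (GCATGC) starts at position 63.
SphI cuts after base 5 of each site (before the last base), so after position 67.
Combined cut positions: 27, 67, 124, 144.
Linear molecule, 4 cuts → 5 fragments:
  1–27 → 27 bp
  28–67 → 40 bp
  68–124 → 57 bp
  125–144 → 20 bp
  145–216 → 72 bp
Sorted largest to smallest: 72, 57, 40, 27, 20 bp.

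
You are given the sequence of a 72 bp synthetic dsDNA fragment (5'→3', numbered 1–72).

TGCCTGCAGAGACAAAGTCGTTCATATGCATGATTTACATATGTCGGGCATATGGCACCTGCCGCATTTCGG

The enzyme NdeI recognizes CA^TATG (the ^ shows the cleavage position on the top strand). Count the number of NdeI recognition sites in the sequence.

3

CATATG occurs starting at positions 23, 38, 49.
NdeI cuts at 3 sites.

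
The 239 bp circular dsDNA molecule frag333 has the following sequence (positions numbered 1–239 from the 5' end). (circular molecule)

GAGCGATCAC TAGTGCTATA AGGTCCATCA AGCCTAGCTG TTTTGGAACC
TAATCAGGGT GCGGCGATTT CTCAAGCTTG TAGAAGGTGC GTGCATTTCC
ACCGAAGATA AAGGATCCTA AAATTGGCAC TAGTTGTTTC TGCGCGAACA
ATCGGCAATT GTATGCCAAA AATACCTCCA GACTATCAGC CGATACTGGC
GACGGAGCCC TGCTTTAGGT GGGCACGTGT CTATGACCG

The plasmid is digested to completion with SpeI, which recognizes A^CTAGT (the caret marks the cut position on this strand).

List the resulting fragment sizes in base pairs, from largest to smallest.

120, 119 bp

SpeI sites (ACTAGT) start at positions 9, 129.
SpeI cuts after the first base of each site, so after positions 9, 129.
Circular molecule, 2 cuts → 2 fragments:
  10–129 → 120 bp
  130–239 then 1–9 → 110 + 9 = 119 bp
Sorted largest to smallest: 120, 119 bp.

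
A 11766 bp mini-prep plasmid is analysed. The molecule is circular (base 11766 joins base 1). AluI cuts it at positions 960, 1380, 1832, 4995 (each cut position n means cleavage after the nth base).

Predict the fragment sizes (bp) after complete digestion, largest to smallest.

7731, 3163, 452, 420 bp

Circular molecule, 4 cuts → 4 fragments:
  1380 − 960 = 420 bp
  1832 − 1380 = 452 bp
  4995 − 1832 = 3163 bp
  wrap: 11766 − 4995 + 960 = 7731 bp
Sorted largest to smallest: 7731, 3163, 452, 420 bp.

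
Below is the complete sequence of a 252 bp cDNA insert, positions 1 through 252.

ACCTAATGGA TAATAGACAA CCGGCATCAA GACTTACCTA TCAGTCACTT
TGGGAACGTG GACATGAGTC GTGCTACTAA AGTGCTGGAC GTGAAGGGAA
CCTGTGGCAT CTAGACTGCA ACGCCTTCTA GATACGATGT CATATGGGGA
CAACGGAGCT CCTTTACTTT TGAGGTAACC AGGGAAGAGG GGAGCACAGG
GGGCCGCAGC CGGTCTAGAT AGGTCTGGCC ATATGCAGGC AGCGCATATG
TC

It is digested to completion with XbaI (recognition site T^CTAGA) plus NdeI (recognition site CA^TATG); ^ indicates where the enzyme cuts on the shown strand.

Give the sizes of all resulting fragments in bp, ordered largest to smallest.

110, 72, 17, 17, 15, 15, 6 bp

XbaI sites (TCTAGA) start at positions 110, 127, 214.
XbaI cuts after the first base of each site, so after positions 110, 127, 214.
NdeI sites (CATATG) start at positions 141, 230, 245.
NdeI cuts after base 2 of each site, so after positions 142, 231, 246.
Combined cut positions: 110, 127, 142, 214, 231, 246.
Linear molecule, 6 cuts → 7 fragments:
  1–110 → 110 bp
  111–127 → 17 bp
  128–142 → 15 bp
  143–214 → 72 bp
  215–231 → 17 bp
  232–246 → 15 bp
  247–252 → 6 bp
Sorted largest to smallest: 110, 72, 17, 17, 15, 15, 6 bp.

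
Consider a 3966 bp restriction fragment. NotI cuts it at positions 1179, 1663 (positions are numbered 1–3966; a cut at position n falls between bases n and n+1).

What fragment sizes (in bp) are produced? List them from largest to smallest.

2303, 1179, 484 bp

Linear molecule, 2 cuts → 3 fragments:
  1179 − 0 = 1179 bp
  1663 − 1179 = 484 bp
  3966 − 1663 = 2303 bp
Sorted largest to smallest: 2303, 1179, 484 bp.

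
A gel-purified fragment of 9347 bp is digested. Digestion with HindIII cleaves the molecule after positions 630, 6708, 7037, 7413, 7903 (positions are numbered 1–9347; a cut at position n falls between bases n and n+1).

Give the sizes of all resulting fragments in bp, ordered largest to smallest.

6078, 1444, 630, 490, 376, 329 bp

Linear molecule, 5 cuts → 6 fragments:
  630 − 0 = 630 bp
  6708 − 630 = 6078 bp
  7037 − 6708 = 329 bp
  7413 − 7037 = 376 bp
  7903 − 7413 = 490 bp
  9347 − 7903 = 1444 bp
Sorted largest to smallest: 6078, 1444, 630, 490, 376, 329 bp.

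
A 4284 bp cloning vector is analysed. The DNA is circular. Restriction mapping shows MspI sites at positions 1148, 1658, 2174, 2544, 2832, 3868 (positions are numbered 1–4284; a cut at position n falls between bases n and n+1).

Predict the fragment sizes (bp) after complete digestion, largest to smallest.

Circular molecule, 6 cuts → 6 fragments:
  1658 − 1148 = 510 bp
  2174 − 1658 = 516 bp
  2544 − 2174 = 370 bp
  2832 − 2544 = 288 bp
  3868 − 2832 = 1036 bp
  wrap: 4284 − 3868 + 1148 = 1564 bp
Sorted largest to smallest: 1564, 1036, 516, 510, 370, 288 bp.

1564, 1036, 516, 510, 370, 288 bp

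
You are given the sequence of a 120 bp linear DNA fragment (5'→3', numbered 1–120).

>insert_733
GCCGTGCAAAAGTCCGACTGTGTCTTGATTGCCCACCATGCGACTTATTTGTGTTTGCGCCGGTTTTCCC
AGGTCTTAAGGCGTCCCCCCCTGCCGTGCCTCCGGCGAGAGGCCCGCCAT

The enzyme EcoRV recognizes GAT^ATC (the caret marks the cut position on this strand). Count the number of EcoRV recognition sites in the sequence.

0

No occurrence of GATATC is present in the sequence.
EcoRV does not cut: 0 sites.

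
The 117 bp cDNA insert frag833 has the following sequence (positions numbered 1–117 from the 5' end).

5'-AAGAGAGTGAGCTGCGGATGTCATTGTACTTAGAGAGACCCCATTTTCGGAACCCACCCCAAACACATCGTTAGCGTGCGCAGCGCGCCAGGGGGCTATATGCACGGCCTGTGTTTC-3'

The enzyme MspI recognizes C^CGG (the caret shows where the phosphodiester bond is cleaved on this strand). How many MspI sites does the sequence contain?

No occurrence of CCGG is present in the sequence.
MspI does not cut: 0 sites.

0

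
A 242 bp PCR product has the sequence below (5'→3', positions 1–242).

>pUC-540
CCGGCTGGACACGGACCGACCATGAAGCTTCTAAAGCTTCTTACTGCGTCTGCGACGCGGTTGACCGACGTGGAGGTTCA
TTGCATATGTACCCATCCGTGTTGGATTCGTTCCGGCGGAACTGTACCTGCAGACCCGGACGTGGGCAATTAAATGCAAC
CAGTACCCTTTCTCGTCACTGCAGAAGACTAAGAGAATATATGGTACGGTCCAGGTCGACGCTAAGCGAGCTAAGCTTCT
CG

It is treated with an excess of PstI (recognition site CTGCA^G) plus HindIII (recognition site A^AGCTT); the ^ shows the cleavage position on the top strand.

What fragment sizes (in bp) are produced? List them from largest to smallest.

98, 51, 50, 25, 9, 9 bp

PstI sites (CTGCAG) start at positions 128, 179.
PstI cuts after base 5 of each site (before the last base), so after positions 132, 183.
HindIII sites (AAGCTT) start at positions 25, 34, 233.
HindIII cuts after the first base of each site, so after positions 25, 34, 233.
Combined cut positions: 25, 34, 132, 183, 233.
Linear molecule, 5 cuts → 6 fragments:
  1–25 → 25 bp
  26–34 → 9 bp
  35–132 → 98 bp
  133–183 → 51 bp
  184–233 → 50 bp
  234–242 → 9 bp
Sorted largest to smallest: 98, 51, 50, 25, 9, 9 bp.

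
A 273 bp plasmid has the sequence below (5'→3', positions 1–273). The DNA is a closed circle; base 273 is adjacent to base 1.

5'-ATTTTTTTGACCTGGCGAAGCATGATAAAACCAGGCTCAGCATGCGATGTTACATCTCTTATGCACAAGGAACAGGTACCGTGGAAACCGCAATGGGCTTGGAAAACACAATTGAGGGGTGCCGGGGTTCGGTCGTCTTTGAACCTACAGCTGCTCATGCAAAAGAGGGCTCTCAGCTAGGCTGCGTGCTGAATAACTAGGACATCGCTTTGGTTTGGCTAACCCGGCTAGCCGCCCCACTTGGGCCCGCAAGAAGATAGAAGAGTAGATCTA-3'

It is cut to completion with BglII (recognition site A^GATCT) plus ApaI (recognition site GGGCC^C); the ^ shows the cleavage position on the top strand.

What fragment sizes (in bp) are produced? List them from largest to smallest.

The BglII site (AGATCT) starts at position 267.
BglII cuts after the first base of each site, so after position 267.
The ApaI site (GGGCCC) starts at position 243.
ApaI cuts after base 5 of each site (before the last base), so after position 247.
Combined cut positions: 247, 267.
Circular molecule, 2 cuts → 2 fragments:
  248–267 → 20 bp
  268–273 then 1–247 → 6 + 247 = 253 bp
Sorted largest to smallest: 253, 20 bp.

253, 20 bp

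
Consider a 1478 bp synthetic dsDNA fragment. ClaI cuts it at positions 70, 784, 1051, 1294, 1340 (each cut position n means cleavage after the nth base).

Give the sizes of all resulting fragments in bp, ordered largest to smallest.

Linear molecule, 5 cuts → 6 fragments:
  70 − 0 = 70 bp
  784 − 70 = 714 bp
  1051 − 784 = 267 bp
  1294 − 1051 = 243 bp
  1340 − 1294 = 46 bp
  1478 − 1340 = 138 bp
Sorted largest to smallest: 714, 267, 243, 138, 70, 46 bp.

714, 267, 243, 138, 70, 46 bp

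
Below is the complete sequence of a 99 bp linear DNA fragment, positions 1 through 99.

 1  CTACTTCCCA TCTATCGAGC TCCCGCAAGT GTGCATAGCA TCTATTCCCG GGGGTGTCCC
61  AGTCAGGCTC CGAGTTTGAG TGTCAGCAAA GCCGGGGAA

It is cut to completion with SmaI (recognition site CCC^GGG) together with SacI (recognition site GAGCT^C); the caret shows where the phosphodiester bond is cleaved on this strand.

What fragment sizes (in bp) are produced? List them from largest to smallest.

The SmaI site (CCCGGG) starts at position 47.
SmaI cuts after base 3 of each site, so after position 49.
The SacI site (GAGCTC) starts at position 17.
SacI cuts after base 5 of each site (before the last base), so after position 21.
Combined cut positions: 21, 49.
Linear molecule, 2 cuts → 3 fragments:
  1–21 → 21 bp
  22–49 → 28 bp
  50–99 → 50 bp
Sorted largest to smallest: 50, 28, 21 bp.

50, 28, 21 bp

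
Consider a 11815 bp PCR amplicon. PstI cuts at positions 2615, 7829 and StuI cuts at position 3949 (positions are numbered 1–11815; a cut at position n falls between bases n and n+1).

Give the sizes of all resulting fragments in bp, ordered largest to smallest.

Combined cut positions (sorted): 2615, 3949, 7829.
Linear molecule, 3 cuts → 4 fragments:
  2615 − 0 = 2615 bp
  3949 − 2615 = 1334 bp
  7829 − 3949 = 3880 bp
  11815 − 7829 = 3986 bp
Sorted largest to smallest: 3986, 3880, 2615, 1334 bp.

3986, 3880, 2615, 1334 bp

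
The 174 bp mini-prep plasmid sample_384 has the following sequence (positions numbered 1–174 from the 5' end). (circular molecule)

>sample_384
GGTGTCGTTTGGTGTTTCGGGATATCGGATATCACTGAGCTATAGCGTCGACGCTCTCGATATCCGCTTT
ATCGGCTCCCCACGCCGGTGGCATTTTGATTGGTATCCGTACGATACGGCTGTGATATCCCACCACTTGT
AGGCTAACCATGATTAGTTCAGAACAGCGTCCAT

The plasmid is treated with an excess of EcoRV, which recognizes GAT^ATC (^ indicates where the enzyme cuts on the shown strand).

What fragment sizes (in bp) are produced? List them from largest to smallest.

71, 65, 31, 7 bp

EcoRV sites (GATATC) start at positions 21, 28, 59, 124.
EcoRV cuts after base 3 of each site, so after positions 23, 30, 61, 126.
Circular molecule, 4 cuts → 4 fragments:
  24–30 → 7 bp
  31–61 → 31 bp
  62–126 → 65 bp
  127–174 then 1–23 → 48 + 23 = 71 bp
Sorted largest to smallest: 71, 65, 31, 7 bp.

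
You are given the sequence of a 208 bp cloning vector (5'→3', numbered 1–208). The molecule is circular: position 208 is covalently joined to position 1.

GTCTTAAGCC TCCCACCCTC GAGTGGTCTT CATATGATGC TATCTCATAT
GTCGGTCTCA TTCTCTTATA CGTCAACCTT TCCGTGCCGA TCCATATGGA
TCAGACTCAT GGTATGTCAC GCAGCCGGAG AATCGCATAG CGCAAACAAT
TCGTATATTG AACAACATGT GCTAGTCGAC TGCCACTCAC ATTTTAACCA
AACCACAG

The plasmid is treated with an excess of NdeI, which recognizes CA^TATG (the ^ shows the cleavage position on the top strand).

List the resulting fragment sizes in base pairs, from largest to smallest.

NdeI sites (CATATG) start at positions 31, 46, 93.
NdeI cuts after base 2 of each site, so after positions 32, 47, 94.
Circular molecule, 3 cuts → 3 fragments:
  33–47 → 15 bp
  48–94 → 47 bp
  95–208 then 1–32 → 114 + 32 = 146 bp
Sorted largest to smallest: 146, 47, 15 bp.

146, 47, 15 bp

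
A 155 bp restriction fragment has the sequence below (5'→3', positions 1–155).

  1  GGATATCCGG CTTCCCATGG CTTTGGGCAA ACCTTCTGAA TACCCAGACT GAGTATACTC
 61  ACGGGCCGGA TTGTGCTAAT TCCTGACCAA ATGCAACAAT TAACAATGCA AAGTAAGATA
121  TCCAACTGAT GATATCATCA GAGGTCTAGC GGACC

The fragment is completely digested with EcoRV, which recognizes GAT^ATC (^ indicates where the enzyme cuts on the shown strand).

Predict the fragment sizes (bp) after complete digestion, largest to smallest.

115, 22, 14, 4 bp

EcoRV sites (GATATC) start at positions 2, 117, 131.
EcoRV cuts after base 3 of each site, so after positions 4, 119, 133.
Linear molecule, 3 cuts → 4 fragments:
  1–4 → 4 bp
  5–119 → 115 bp
  120–133 → 14 bp
  134–155 → 22 bp
Sorted largest to smallest: 115, 22, 14, 4 bp.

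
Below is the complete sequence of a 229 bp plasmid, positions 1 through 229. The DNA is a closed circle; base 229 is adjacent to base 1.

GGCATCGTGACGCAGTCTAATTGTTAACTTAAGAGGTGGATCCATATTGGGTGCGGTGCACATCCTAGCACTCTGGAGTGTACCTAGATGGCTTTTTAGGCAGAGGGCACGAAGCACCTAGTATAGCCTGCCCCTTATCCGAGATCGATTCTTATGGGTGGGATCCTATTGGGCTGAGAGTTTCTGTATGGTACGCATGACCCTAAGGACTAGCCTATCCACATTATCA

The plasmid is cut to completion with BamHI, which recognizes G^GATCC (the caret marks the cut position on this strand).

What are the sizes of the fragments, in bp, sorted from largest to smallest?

123, 106 bp

BamHI sites (GGATCC) start at positions 38, 161.
BamHI cuts after the first base of each site, so after positions 38, 161.
Circular molecule, 2 cuts → 2 fragments:
  39–161 → 123 bp
  162–229 then 1–38 → 68 + 38 = 106 bp
Sorted largest to smallest: 123, 106 bp.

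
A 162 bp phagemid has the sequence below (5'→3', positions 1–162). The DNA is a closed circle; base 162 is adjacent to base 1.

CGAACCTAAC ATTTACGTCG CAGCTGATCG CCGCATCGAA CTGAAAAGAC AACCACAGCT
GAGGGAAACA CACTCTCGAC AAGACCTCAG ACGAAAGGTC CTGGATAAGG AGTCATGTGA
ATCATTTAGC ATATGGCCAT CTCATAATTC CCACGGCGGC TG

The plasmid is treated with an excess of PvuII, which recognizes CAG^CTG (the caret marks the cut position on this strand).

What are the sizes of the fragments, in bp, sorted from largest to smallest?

PvuII sites (CAGCTG) start at positions 21, 56.
PvuII cuts after base 3 of each site, so after positions 23, 58.
Circular molecule, 2 cuts → 2 fragments:
  24–58 → 35 bp
  59–162 then 1–23 → 104 + 23 = 127 bp
Sorted largest to smallest: 127, 35 bp.

127, 35 bp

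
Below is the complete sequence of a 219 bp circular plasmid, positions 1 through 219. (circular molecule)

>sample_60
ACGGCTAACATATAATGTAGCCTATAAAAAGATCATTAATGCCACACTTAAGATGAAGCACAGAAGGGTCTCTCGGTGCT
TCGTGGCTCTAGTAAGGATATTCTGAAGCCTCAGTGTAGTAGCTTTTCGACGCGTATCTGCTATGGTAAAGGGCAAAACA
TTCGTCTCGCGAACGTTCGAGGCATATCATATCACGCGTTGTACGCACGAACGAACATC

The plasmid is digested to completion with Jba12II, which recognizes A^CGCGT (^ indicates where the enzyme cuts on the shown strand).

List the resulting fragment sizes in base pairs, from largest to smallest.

155, 64 bp

Jba12II sites (ACGCGT) start at positions 130, 194.
Jba12II cuts after the first base of each site, so after positions 130, 194.
Circular molecule, 2 cuts → 2 fragments:
  131–194 → 64 bp
  195–219 then 1–130 → 25 + 130 = 155 bp
Sorted largest to smallest: 155, 64 bp.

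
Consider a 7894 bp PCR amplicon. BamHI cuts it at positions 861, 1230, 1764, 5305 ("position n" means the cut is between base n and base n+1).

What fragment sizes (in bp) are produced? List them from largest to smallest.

Linear molecule, 4 cuts → 5 fragments:
  861 − 0 = 861 bp
  1230 − 861 = 369 bp
  1764 − 1230 = 534 bp
  5305 − 1764 = 3541 bp
  7894 − 5305 = 2589 bp
Sorted largest to smallest: 3541, 2589, 861, 534, 369 bp.

3541, 2589, 861, 534, 369 bp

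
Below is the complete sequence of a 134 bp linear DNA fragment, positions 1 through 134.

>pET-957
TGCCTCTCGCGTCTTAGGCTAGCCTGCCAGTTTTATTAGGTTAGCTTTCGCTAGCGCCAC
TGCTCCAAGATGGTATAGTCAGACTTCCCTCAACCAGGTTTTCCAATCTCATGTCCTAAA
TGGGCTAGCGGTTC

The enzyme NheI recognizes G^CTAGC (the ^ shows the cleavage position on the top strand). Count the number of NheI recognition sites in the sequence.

3

GCTAGC occurs starting at positions 18, 50, 124.
NheI cuts at 3 sites.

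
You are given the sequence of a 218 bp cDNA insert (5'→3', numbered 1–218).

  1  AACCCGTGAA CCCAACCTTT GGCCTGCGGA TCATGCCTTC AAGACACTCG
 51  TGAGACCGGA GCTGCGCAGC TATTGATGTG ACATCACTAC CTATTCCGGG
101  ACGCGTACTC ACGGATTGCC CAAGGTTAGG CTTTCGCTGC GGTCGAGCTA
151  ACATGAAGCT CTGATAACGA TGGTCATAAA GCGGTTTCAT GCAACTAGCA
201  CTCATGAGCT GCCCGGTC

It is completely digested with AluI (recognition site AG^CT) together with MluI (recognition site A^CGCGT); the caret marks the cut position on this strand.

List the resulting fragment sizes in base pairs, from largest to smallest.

61, 50, 46, 32, 11, 10, 8 bp

AluI sites (AGCT) start at positions 60, 68, 146, 157, 207.
AluI cuts after base 2 of each site, so after positions 61, 69, 147, 158, 208.
The MluI site (ACGCGT) starts at position 101.
MluI cuts after the first base of each site, so after position 101.
Combined cut positions: 61, 69, 101, 147, 158, 208.
Linear molecule, 6 cuts → 7 fragments:
  1–61 → 61 bp
  62–69 → 8 bp
  70–101 → 32 bp
  102–147 → 46 bp
  148–158 → 11 bp
  159–208 → 50 bp
  209–218 → 10 bp
Sorted largest to smallest: 61, 50, 46, 32, 11, 10, 8 bp.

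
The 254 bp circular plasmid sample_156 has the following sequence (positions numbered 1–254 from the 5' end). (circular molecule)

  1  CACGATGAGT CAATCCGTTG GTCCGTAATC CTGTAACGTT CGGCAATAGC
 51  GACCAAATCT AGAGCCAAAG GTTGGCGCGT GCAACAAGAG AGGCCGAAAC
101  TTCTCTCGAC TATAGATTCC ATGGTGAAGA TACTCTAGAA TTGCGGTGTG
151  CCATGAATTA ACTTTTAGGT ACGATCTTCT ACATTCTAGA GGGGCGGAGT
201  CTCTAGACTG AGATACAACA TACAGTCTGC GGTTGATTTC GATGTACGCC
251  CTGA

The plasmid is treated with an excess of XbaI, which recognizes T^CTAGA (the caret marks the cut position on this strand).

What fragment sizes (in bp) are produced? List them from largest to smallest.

XbaI sites (TCTAGA) start at positions 58, 134, 185, 202.
XbaI cuts after the first base of each site, so after positions 58, 134, 185, 202.
Circular molecule, 4 cuts → 4 fragments:
  59–134 → 76 bp
  135–185 → 51 bp
  186–202 → 17 bp
  203–254 then 1–58 → 52 + 58 = 110 bp
Sorted largest to smallest: 110, 76, 51, 17 bp.

110, 76, 51, 17 bp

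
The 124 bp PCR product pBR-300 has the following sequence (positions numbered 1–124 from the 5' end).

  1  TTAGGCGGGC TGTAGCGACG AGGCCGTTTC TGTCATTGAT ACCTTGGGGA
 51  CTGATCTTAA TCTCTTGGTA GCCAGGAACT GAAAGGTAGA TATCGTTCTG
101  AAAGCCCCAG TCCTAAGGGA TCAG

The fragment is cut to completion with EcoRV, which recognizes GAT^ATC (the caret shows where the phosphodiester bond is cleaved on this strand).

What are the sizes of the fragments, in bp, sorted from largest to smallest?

The EcoRV site (GATATC) starts at position 89.
EcoRV cuts after base 3 of each site, so after position 91.
Linear molecule, 1 cut → 2 fragments:
  1–91 → 91 bp
  92–124 → 33 bp
Sorted largest to smallest: 91, 33 bp.

91, 33 bp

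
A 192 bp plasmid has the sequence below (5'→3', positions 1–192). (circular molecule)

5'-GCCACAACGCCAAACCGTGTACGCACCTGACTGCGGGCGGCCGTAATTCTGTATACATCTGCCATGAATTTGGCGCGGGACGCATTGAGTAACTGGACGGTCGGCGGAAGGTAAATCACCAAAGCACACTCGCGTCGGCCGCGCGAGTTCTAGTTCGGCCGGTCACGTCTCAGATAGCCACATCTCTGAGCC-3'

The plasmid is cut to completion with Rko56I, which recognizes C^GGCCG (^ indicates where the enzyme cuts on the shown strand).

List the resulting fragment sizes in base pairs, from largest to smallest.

98, 74, 20 bp

Rko56I sites (CGGCCG) start at positions 38, 136, 156.
Rko56I cuts after the first base of each site, so after positions 38, 136, 156.
Circular molecule, 3 cuts → 3 fragments:
  39–136 → 98 bp
  137–156 → 20 bp
  157–192 then 1–38 → 36 + 38 = 74 bp
Sorted largest to smallest: 98, 74, 20 bp.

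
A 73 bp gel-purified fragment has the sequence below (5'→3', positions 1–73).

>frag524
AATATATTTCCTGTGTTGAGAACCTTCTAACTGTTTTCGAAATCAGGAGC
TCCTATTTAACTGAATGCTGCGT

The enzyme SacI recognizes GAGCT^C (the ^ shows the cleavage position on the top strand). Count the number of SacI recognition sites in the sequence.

1

GAGCTC occurs starting at position 47.
SacI cuts at 1 site.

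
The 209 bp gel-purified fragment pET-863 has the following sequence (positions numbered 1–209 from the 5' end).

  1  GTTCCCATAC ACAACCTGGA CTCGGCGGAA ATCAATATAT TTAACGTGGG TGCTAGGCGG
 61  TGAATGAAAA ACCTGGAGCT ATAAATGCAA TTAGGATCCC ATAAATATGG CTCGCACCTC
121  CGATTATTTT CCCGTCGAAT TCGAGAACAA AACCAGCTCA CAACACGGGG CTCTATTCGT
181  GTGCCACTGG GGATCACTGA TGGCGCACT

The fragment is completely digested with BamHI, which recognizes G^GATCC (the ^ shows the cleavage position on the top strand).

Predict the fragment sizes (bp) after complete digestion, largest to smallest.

The BamHI site (GGATCC) starts at position 94.
BamHI cuts after the first base of each site, so after position 94.
Linear molecule, 1 cut → 2 fragments:
  1–94 → 94 bp
  95–209 → 115 bp
Sorted largest to smallest: 115, 94 bp.

115, 94 bp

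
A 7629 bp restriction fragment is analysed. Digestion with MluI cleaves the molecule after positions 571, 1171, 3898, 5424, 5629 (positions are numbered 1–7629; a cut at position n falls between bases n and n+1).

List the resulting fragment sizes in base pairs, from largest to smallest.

2727, 2000, 1526, 600, 571, 205 bp

Linear molecule, 5 cuts → 6 fragments:
  571 − 0 = 571 bp
  1171 − 571 = 600 bp
  3898 − 1171 = 2727 bp
  5424 − 3898 = 1526 bp
  5629 − 5424 = 205 bp
  7629 − 5629 = 2000 bp
Sorted largest to smallest: 2727, 2000, 1526, 600, 571, 205 bp.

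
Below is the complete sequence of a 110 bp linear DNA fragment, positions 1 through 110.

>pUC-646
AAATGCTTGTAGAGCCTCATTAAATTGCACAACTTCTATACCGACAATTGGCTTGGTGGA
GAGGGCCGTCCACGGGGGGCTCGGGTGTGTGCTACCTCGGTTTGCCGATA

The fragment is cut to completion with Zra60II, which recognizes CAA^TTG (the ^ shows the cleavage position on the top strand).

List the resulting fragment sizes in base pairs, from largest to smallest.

63, 47 bp

The Zra60II site (CAATTG) starts at position 45.
Zra60II cuts after base 3 of each site, so after position 47.
Linear molecule, 1 cut → 2 fragments:
  1–47 → 47 bp
  48–110 → 63 bp
Sorted largest to smallest: 63, 47 bp.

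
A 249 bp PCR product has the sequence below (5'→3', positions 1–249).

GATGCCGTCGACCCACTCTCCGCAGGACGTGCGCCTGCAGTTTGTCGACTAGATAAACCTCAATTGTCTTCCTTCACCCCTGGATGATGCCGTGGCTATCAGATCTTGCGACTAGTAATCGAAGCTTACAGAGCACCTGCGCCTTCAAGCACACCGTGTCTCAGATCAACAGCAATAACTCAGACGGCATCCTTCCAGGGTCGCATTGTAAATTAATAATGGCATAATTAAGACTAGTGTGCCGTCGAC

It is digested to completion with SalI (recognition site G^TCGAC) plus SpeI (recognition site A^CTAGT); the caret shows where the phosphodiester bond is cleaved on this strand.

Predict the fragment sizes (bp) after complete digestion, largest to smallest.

SalI sites (GTCGAC) start at positions 7, 44, 244.
SalI cuts after the first base of each site, so after positions 7, 44, 244.
SpeI sites (ACTAGT) start at positions 111, 233.
SpeI cuts after the first base of each site, so after positions 111, 233.
Combined cut positions: 7, 44, 111, 233, 244.
Linear molecule, 5 cuts → 6 fragments:
  1–7 → 7 bp
  8–44 → 37 bp
  45–111 → 67 bp
  112–233 → 122 bp
  234–244 → 11 bp
  245–249 → 5 bp
Sorted largest to smallest: 122, 67, 37, 11, 7, 5 bp.

122, 67, 37, 11, 7, 5 bp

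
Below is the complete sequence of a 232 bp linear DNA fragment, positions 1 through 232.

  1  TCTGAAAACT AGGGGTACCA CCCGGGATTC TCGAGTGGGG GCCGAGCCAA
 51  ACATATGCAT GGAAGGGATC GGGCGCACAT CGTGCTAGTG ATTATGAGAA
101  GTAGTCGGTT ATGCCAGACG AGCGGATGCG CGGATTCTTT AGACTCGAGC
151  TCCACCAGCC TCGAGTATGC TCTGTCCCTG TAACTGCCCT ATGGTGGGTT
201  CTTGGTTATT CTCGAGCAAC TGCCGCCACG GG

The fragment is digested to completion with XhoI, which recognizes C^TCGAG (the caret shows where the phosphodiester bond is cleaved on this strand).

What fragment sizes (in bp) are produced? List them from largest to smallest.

XhoI sites (CTCGAG) start at positions 30, 144, 160, 211.
XhoI cuts after the first base of each site, so after positions 30, 144, 160, 211.
Linear molecule, 4 cuts → 5 fragments:
  1–30 → 30 bp
  31–144 → 114 bp
  145–160 → 16 bp
  161–211 → 51 bp
  212–232 → 21 bp
Sorted largest to smallest: 114, 51, 30, 21, 16 bp.

114, 51, 30, 21, 16 bp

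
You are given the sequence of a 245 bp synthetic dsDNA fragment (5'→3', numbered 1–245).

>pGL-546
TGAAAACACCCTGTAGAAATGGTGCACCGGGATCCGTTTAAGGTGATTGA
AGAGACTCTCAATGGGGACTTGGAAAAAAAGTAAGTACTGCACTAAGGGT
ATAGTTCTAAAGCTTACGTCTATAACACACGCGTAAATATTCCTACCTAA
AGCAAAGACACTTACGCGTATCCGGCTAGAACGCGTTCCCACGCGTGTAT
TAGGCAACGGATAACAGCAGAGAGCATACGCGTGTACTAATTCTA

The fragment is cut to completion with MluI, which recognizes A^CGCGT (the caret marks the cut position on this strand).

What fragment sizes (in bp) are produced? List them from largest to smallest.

129, 37, 35, 17, 17, 10 bp

MluI sites (ACGCGT) start at positions 129, 164, 181, 191, 228.
MluI cuts after the first base of each site, so after positions 129, 164, 181, 191, 228.
Linear molecule, 5 cuts → 6 fragments:
  1–129 → 129 bp
  130–164 → 35 bp
  165–181 → 17 bp
  182–191 → 10 bp
  192–228 → 37 bp
  229–245 → 17 bp
Sorted largest to smallest: 129, 37, 35, 17, 17, 10 bp.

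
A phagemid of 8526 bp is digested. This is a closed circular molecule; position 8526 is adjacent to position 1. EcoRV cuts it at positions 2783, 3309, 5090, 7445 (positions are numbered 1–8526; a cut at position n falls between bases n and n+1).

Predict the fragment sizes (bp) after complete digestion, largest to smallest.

3864, 2355, 1781, 526 bp

Circular molecule, 4 cuts → 4 fragments:
  3309 − 2783 = 526 bp
  5090 − 3309 = 1781 bp
  7445 − 5090 = 2355 bp
  wrap: 8526 − 7445 + 2783 = 3864 bp
Sorted largest to smallest: 3864, 2355, 1781, 526 bp.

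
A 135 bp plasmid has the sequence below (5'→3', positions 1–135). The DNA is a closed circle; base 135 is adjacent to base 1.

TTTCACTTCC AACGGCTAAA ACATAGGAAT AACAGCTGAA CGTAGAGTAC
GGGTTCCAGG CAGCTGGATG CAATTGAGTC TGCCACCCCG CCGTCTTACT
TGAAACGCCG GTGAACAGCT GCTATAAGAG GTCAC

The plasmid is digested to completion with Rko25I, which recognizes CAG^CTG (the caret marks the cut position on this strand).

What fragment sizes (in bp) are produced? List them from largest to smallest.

55, 52, 28 bp

Rko25I sites (CAGCTG) start at positions 33, 61, 116.
Rko25I cuts after base 3 of each site, so after positions 35, 63, 118.
Circular molecule, 3 cuts → 3 fragments:
  36–63 → 28 bp
  64–118 → 55 bp
  119–135 then 1–35 → 17 + 35 = 52 bp
Sorted largest to smallest: 55, 52, 28 bp.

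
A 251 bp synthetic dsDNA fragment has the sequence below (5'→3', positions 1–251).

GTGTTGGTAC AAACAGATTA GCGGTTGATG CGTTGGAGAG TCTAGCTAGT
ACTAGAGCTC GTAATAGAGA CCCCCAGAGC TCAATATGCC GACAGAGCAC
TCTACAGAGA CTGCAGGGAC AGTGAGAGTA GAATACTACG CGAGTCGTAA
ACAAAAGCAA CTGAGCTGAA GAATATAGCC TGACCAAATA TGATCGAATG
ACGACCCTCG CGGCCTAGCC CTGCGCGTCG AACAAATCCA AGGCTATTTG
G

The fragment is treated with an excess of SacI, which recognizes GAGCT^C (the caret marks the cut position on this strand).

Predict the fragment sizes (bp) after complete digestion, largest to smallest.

170, 59, 22 bp

SacI sites (GAGCTC) start at positions 55, 77.
SacI cuts after base 5 of each site (before the last base), so after positions 59, 81.
Linear molecule, 2 cuts → 3 fragments:
  1–59 → 59 bp
  60–81 → 22 bp
  82–251 → 170 bp
Sorted largest to smallest: 170, 59, 22 bp.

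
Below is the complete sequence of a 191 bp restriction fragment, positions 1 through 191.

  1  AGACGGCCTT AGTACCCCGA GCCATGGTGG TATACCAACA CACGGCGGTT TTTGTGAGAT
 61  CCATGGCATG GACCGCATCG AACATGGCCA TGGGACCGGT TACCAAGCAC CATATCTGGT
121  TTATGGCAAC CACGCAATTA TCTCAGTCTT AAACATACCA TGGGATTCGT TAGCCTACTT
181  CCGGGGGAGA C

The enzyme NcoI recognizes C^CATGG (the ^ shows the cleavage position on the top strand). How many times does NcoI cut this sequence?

4

CCATGG occurs starting at positions 22, 61, 88, 158.
NcoI cuts at 4 sites.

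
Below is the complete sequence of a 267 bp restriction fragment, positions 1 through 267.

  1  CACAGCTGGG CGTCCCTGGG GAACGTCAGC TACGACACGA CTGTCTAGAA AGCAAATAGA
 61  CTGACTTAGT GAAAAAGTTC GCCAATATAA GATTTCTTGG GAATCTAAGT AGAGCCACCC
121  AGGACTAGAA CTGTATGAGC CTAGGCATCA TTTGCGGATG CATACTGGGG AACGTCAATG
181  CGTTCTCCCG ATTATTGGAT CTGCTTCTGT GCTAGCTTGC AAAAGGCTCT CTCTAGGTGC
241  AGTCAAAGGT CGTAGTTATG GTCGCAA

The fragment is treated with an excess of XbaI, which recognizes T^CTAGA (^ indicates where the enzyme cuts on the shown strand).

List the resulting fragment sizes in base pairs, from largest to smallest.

223, 44 bp

The XbaI site (TCTAGA) starts at position 44.
XbaI cuts after the first base of each site, so after position 44.
Linear molecule, 1 cut → 2 fragments:
  1–44 → 44 bp
  45–267 → 223 bp
Sorted largest to smallest: 223, 44 bp.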